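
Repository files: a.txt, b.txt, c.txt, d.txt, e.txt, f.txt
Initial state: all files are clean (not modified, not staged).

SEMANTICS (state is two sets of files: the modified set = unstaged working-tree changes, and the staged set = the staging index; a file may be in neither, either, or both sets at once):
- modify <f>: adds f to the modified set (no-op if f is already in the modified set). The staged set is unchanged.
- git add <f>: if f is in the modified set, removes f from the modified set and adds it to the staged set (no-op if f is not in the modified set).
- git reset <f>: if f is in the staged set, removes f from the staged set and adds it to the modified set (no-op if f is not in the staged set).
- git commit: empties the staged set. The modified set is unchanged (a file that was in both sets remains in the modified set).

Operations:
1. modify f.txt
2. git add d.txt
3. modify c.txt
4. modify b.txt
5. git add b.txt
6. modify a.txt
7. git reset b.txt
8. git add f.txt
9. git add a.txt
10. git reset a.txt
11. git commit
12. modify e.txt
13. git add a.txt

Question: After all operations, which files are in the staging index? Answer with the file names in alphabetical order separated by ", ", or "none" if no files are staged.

Answer: a.txt

Derivation:
After op 1 (modify f.txt): modified={f.txt} staged={none}
After op 2 (git add d.txt): modified={f.txt} staged={none}
After op 3 (modify c.txt): modified={c.txt, f.txt} staged={none}
After op 4 (modify b.txt): modified={b.txt, c.txt, f.txt} staged={none}
After op 5 (git add b.txt): modified={c.txt, f.txt} staged={b.txt}
After op 6 (modify a.txt): modified={a.txt, c.txt, f.txt} staged={b.txt}
After op 7 (git reset b.txt): modified={a.txt, b.txt, c.txt, f.txt} staged={none}
After op 8 (git add f.txt): modified={a.txt, b.txt, c.txt} staged={f.txt}
After op 9 (git add a.txt): modified={b.txt, c.txt} staged={a.txt, f.txt}
After op 10 (git reset a.txt): modified={a.txt, b.txt, c.txt} staged={f.txt}
After op 11 (git commit): modified={a.txt, b.txt, c.txt} staged={none}
After op 12 (modify e.txt): modified={a.txt, b.txt, c.txt, e.txt} staged={none}
After op 13 (git add a.txt): modified={b.txt, c.txt, e.txt} staged={a.txt}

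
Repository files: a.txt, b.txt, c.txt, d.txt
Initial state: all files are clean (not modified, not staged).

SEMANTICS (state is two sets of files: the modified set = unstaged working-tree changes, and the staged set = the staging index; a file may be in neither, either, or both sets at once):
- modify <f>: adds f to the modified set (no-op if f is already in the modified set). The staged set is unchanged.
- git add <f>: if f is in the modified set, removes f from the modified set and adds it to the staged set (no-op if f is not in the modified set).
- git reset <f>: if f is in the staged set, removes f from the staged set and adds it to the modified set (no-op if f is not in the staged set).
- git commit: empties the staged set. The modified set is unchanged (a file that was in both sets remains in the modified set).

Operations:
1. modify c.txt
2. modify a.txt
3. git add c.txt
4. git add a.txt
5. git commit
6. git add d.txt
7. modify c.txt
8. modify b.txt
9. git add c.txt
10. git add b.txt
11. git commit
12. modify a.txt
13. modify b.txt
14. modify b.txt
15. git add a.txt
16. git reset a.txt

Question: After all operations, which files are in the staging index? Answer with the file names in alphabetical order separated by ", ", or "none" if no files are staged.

Answer: none

Derivation:
After op 1 (modify c.txt): modified={c.txt} staged={none}
After op 2 (modify a.txt): modified={a.txt, c.txt} staged={none}
After op 3 (git add c.txt): modified={a.txt} staged={c.txt}
After op 4 (git add a.txt): modified={none} staged={a.txt, c.txt}
After op 5 (git commit): modified={none} staged={none}
After op 6 (git add d.txt): modified={none} staged={none}
After op 7 (modify c.txt): modified={c.txt} staged={none}
After op 8 (modify b.txt): modified={b.txt, c.txt} staged={none}
After op 9 (git add c.txt): modified={b.txt} staged={c.txt}
After op 10 (git add b.txt): modified={none} staged={b.txt, c.txt}
After op 11 (git commit): modified={none} staged={none}
After op 12 (modify a.txt): modified={a.txt} staged={none}
After op 13 (modify b.txt): modified={a.txt, b.txt} staged={none}
After op 14 (modify b.txt): modified={a.txt, b.txt} staged={none}
After op 15 (git add a.txt): modified={b.txt} staged={a.txt}
After op 16 (git reset a.txt): modified={a.txt, b.txt} staged={none}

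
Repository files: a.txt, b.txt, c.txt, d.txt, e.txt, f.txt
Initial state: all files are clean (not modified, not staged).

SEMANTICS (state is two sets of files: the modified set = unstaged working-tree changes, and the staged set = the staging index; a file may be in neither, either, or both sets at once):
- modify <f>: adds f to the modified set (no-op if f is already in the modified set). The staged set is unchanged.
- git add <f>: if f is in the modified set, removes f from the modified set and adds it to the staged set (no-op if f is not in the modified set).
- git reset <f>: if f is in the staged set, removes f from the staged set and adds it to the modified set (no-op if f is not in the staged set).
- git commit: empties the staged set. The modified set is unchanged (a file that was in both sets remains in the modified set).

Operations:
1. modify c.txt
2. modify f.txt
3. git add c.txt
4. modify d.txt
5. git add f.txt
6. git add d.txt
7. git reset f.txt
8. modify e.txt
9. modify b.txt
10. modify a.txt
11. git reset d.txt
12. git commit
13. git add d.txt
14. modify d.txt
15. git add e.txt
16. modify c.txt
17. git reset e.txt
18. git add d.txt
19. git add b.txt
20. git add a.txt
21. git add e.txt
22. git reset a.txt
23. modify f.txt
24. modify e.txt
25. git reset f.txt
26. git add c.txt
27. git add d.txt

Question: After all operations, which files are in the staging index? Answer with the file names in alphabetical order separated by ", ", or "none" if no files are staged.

After op 1 (modify c.txt): modified={c.txt} staged={none}
After op 2 (modify f.txt): modified={c.txt, f.txt} staged={none}
After op 3 (git add c.txt): modified={f.txt} staged={c.txt}
After op 4 (modify d.txt): modified={d.txt, f.txt} staged={c.txt}
After op 5 (git add f.txt): modified={d.txt} staged={c.txt, f.txt}
After op 6 (git add d.txt): modified={none} staged={c.txt, d.txt, f.txt}
After op 7 (git reset f.txt): modified={f.txt} staged={c.txt, d.txt}
After op 8 (modify e.txt): modified={e.txt, f.txt} staged={c.txt, d.txt}
After op 9 (modify b.txt): modified={b.txt, e.txt, f.txt} staged={c.txt, d.txt}
After op 10 (modify a.txt): modified={a.txt, b.txt, e.txt, f.txt} staged={c.txt, d.txt}
After op 11 (git reset d.txt): modified={a.txt, b.txt, d.txt, e.txt, f.txt} staged={c.txt}
After op 12 (git commit): modified={a.txt, b.txt, d.txt, e.txt, f.txt} staged={none}
After op 13 (git add d.txt): modified={a.txt, b.txt, e.txt, f.txt} staged={d.txt}
After op 14 (modify d.txt): modified={a.txt, b.txt, d.txt, e.txt, f.txt} staged={d.txt}
After op 15 (git add e.txt): modified={a.txt, b.txt, d.txt, f.txt} staged={d.txt, e.txt}
After op 16 (modify c.txt): modified={a.txt, b.txt, c.txt, d.txt, f.txt} staged={d.txt, e.txt}
After op 17 (git reset e.txt): modified={a.txt, b.txt, c.txt, d.txt, e.txt, f.txt} staged={d.txt}
After op 18 (git add d.txt): modified={a.txt, b.txt, c.txt, e.txt, f.txt} staged={d.txt}
After op 19 (git add b.txt): modified={a.txt, c.txt, e.txt, f.txt} staged={b.txt, d.txt}
After op 20 (git add a.txt): modified={c.txt, e.txt, f.txt} staged={a.txt, b.txt, d.txt}
After op 21 (git add e.txt): modified={c.txt, f.txt} staged={a.txt, b.txt, d.txt, e.txt}
After op 22 (git reset a.txt): modified={a.txt, c.txt, f.txt} staged={b.txt, d.txt, e.txt}
After op 23 (modify f.txt): modified={a.txt, c.txt, f.txt} staged={b.txt, d.txt, e.txt}
After op 24 (modify e.txt): modified={a.txt, c.txt, e.txt, f.txt} staged={b.txt, d.txt, e.txt}
After op 25 (git reset f.txt): modified={a.txt, c.txt, e.txt, f.txt} staged={b.txt, d.txt, e.txt}
After op 26 (git add c.txt): modified={a.txt, e.txt, f.txt} staged={b.txt, c.txt, d.txt, e.txt}
After op 27 (git add d.txt): modified={a.txt, e.txt, f.txt} staged={b.txt, c.txt, d.txt, e.txt}

Answer: b.txt, c.txt, d.txt, e.txt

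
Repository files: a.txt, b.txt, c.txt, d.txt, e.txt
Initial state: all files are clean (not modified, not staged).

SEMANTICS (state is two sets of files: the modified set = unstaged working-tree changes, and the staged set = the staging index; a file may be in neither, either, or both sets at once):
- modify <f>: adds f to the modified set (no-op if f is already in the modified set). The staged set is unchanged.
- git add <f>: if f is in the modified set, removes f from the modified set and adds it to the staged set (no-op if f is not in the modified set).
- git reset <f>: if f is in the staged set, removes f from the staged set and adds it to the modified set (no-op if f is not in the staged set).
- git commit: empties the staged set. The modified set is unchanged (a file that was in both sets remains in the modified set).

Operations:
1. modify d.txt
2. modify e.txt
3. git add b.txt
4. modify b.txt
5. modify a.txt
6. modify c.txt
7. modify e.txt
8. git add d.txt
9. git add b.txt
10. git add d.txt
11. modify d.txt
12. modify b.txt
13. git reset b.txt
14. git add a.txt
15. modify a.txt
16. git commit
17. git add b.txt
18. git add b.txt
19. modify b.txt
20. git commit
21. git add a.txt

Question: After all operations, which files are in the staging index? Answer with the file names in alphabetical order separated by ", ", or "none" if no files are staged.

After op 1 (modify d.txt): modified={d.txt} staged={none}
After op 2 (modify e.txt): modified={d.txt, e.txt} staged={none}
After op 3 (git add b.txt): modified={d.txt, e.txt} staged={none}
After op 4 (modify b.txt): modified={b.txt, d.txt, e.txt} staged={none}
After op 5 (modify a.txt): modified={a.txt, b.txt, d.txt, e.txt} staged={none}
After op 6 (modify c.txt): modified={a.txt, b.txt, c.txt, d.txt, e.txt} staged={none}
After op 7 (modify e.txt): modified={a.txt, b.txt, c.txt, d.txt, e.txt} staged={none}
After op 8 (git add d.txt): modified={a.txt, b.txt, c.txt, e.txt} staged={d.txt}
After op 9 (git add b.txt): modified={a.txt, c.txt, e.txt} staged={b.txt, d.txt}
After op 10 (git add d.txt): modified={a.txt, c.txt, e.txt} staged={b.txt, d.txt}
After op 11 (modify d.txt): modified={a.txt, c.txt, d.txt, e.txt} staged={b.txt, d.txt}
After op 12 (modify b.txt): modified={a.txt, b.txt, c.txt, d.txt, e.txt} staged={b.txt, d.txt}
After op 13 (git reset b.txt): modified={a.txt, b.txt, c.txt, d.txt, e.txt} staged={d.txt}
After op 14 (git add a.txt): modified={b.txt, c.txt, d.txt, e.txt} staged={a.txt, d.txt}
After op 15 (modify a.txt): modified={a.txt, b.txt, c.txt, d.txt, e.txt} staged={a.txt, d.txt}
After op 16 (git commit): modified={a.txt, b.txt, c.txt, d.txt, e.txt} staged={none}
After op 17 (git add b.txt): modified={a.txt, c.txt, d.txt, e.txt} staged={b.txt}
After op 18 (git add b.txt): modified={a.txt, c.txt, d.txt, e.txt} staged={b.txt}
After op 19 (modify b.txt): modified={a.txt, b.txt, c.txt, d.txt, e.txt} staged={b.txt}
After op 20 (git commit): modified={a.txt, b.txt, c.txt, d.txt, e.txt} staged={none}
After op 21 (git add a.txt): modified={b.txt, c.txt, d.txt, e.txt} staged={a.txt}

Answer: a.txt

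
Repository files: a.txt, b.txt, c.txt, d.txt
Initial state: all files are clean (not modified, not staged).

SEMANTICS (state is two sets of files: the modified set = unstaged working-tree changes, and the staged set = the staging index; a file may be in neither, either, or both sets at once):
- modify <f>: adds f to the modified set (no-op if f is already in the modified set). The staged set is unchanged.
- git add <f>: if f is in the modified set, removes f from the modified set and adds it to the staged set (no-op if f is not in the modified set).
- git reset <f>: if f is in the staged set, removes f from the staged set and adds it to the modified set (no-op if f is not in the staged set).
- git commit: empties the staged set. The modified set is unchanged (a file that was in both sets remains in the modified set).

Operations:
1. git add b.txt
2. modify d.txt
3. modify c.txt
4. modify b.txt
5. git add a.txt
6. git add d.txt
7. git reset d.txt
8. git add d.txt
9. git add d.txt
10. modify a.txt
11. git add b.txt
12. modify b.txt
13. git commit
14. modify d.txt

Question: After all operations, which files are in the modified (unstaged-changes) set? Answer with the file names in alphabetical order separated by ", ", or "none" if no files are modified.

After op 1 (git add b.txt): modified={none} staged={none}
After op 2 (modify d.txt): modified={d.txt} staged={none}
After op 3 (modify c.txt): modified={c.txt, d.txt} staged={none}
After op 4 (modify b.txt): modified={b.txt, c.txt, d.txt} staged={none}
After op 5 (git add a.txt): modified={b.txt, c.txt, d.txt} staged={none}
After op 6 (git add d.txt): modified={b.txt, c.txt} staged={d.txt}
After op 7 (git reset d.txt): modified={b.txt, c.txt, d.txt} staged={none}
After op 8 (git add d.txt): modified={b.txt, c.txt} staged={d.txt}
After op 9 (git add d.txt): modified={b.txt, c.txt} staged={d.txt}
After op 10 (modify a.txt): modified={a.txt, b.txt, c.txt} staged={d.txt}
After op 11 (git add b.txt): modified={a.txt, c.txt} staged={b.txt, d.txt}
After op 12 (modify b.txt): modified={a.txt, b.txt, c.txt} staged={b.txt, d.txt}
After op 13 (git commit): modified={a.txt, b.txt, c.txt} staged={none}
After op 14 (modify d.txt): modified={a.txt, b.txt, c.txt, d.txt} staged={none}

Answer: a.txt, b.txt, c.txt, d.txt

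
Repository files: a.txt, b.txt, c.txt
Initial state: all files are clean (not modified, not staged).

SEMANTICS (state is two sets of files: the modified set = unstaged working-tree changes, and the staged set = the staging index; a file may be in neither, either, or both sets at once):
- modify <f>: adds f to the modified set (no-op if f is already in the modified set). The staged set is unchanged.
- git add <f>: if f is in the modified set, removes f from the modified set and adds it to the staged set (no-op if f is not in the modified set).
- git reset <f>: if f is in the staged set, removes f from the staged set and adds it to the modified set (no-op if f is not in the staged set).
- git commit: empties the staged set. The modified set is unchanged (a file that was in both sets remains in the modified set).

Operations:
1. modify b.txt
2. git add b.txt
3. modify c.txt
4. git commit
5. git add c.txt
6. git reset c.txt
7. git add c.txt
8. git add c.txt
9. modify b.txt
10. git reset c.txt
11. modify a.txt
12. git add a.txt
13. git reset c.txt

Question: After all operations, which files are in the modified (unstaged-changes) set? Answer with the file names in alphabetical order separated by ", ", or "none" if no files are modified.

After op 1 (modify b.txt): modified={b.txt} staged={none}
After op 2 (git add b.txt): modified={none} staged={b.txt}
After op 3 (modify c.txt): modified={c.txt} staged={b.txt}
After op 4 (git commit): modified={c.txt} staged={none}
After op 5 (git add c.txt): modified={none} staged={c.txt}
After op 6 (git reset c.txt): modified={c.txt} staged={none}
After op 7 (git add c.txt): modified={none} staged={c.txt}
After op 8 (git add c.txt): modified={none} staged={c.txt}
After op 9 (modify b.txt): modified={b.txt} staged={c.txt}
After op 10 (git reset c.txt): modified={b.txt, c.txt} staged={none}
After op 11 (modify a.txt): modified={a.txt, b.txt, c.txt} staged={none}
After op 12 (git add a.txt): modified={b.txt, c.txt} staged={a.txt}
After op 13 (git reset c.txt): modified={b.txt, c.txt} staged={a.txt}

Answer: b.txt, c.txt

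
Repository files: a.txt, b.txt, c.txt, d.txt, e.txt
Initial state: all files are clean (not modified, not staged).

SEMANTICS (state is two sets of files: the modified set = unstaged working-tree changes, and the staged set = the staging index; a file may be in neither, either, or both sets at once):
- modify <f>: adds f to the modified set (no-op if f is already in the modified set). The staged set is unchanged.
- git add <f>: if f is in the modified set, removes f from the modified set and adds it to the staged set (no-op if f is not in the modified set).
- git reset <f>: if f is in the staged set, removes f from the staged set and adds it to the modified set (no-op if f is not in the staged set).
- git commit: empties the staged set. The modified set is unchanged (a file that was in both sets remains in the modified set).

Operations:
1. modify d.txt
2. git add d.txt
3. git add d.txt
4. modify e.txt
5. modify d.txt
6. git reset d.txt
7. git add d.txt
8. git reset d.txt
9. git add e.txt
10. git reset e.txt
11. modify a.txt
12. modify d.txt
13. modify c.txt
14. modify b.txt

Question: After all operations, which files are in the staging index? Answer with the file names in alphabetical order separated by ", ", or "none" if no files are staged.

Answer: none

Derivation:
After op 1 (modify d.txt): modified={d.txt} staged={none}
After op 2 (git add d.txt): modified={none} staged={d.txt}
After op 3 (git add d.txt): modified={none} staged={d.txt}
After op 4 (modify e.txt): modified={e.txt} staged={d.txt}
After op 5 (modify d.txt): modified={d.txt, e.txt} staged={d.txt}
After op 6 (git reset d.txt): modified={d.txt, e.txt} staged={none}
After op 7 (git add d.txt): modified={e.txt} staged={d.txt}
After op 8 (git reset d.txt): modified={d.txt, e.txt} staged={none}
After op 9 (git add e.txt): modified={d.txt} staged={e.txt}
After op 10 (git reset e.txt): modified={d.txt, e.txt} staged={none}
After op 11 (modify a.txt): modified={a.txt, d.txt, e.txt} staged={none}
After op 12 (modify d.txt): modified={a.txt, d.txt, e.txt} staged={none}
After op 13 (modify c.txt): modified={a.txt, c.txt, d.txt, e.txt} staged={none}
After op 14 (modify b.txt): modified={a.txt, b.txt, c.txt, d.txt, e.txt} staged={none}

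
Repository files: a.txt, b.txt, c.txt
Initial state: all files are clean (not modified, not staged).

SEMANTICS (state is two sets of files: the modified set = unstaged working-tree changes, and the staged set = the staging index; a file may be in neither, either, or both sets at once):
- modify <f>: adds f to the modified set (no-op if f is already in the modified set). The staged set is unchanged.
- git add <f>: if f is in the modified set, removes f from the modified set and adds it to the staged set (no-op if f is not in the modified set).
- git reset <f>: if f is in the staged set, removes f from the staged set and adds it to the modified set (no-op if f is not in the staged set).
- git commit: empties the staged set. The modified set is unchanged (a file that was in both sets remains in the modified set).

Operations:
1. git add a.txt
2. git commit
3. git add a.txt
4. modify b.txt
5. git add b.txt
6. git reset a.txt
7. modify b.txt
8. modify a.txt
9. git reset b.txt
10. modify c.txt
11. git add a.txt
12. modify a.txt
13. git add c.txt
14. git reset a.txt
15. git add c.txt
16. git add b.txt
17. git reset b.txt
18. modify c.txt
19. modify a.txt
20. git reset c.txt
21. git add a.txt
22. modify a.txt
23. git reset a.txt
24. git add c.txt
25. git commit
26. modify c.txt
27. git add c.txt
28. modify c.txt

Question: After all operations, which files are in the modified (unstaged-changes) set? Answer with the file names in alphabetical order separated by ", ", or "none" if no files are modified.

After op 1 (git add a.txt): modified={none} staged={none}
After op 2 (git commit): modified={none} staged={none}
After op 3 (git add a.txt): modified={none} staged={none}
After op 4 (modify b.txt): modified={b.txt} staged={none}
After op 5 (git add b.txt): modified={none} staged={b.txt}
After op 6 (git reset a.txt): modified={none} staged={b.txt}
After op 7 (modify b.txt): modified={b.txt} staged={b.txt}
After op 8 (modify a.txt): modified={a.txt, b.txt} staged={b.txt}
After op 9 (git reset b.txt): modified={a.txt, b.txt} staged={none}
After op 10 (modify c.txt): modified={a.txt, b.txt, c.txt} staged={none}
After op 11 (git add a.txt): modified={b.txt, c.txt} staged={a.txt}
After op 12 (modify a.txt): modified={a.txt, b.txt, c.txt} staged={a.txt}
After op 13 (git add c.txt): modified={a.txt, b.txt} staged={a.txt, c.txt}
After op 14 (git reset a.txt): modified={a.txt, b.txt} staged={c.txt}
After op 15 (git add c.txt): modified={a.txt, b.txt} staged={c.txt}
After op 16 (git add b.txt): modified={a.txt} staged={b.txt, c.txt}
After op 17 (git reset b.txt): modified={a.txt, b.txt} staged={c.txt}
After op 18 (modify c.txt): modified={a.txt, b.txt, c.txt} staged={c.txt}
After op 19 (modify a.txt): modified={a.txt, b.txt, c.txt} staged={c.txt}
After op 20 (git reset c.txt): modified={a.txt, b.txt, c.txt} staged={none}
After op 21 (git add a.txt): modified={b.txt, c.txt} staged={a.txt}
After op 22 (modify a.txt): modified={a.txt, b.txt, c.txt} staged={a.txt}
After op 23 (git reset a.txt): modified={a.txt, b.txt, c.txt} staged={none}
After op 24 (git add c.txt): modified={a.txt, b.txt} staged={c.txt}
After op 25 (git commit): modified={a.txt, b.txt} staged={none}
After op 26 (modify c.txt): modified={a.txt, b.txt, c.txt} staged={none}
After op 27 (git add c.txt): modified={a.txt, b.txt} staged={c.txt}
After op 28 (modify c.txt): modified={a.txt, b.txt, c.txt} staged={c.txt}

Answer: a.txt, b.txt, c.txt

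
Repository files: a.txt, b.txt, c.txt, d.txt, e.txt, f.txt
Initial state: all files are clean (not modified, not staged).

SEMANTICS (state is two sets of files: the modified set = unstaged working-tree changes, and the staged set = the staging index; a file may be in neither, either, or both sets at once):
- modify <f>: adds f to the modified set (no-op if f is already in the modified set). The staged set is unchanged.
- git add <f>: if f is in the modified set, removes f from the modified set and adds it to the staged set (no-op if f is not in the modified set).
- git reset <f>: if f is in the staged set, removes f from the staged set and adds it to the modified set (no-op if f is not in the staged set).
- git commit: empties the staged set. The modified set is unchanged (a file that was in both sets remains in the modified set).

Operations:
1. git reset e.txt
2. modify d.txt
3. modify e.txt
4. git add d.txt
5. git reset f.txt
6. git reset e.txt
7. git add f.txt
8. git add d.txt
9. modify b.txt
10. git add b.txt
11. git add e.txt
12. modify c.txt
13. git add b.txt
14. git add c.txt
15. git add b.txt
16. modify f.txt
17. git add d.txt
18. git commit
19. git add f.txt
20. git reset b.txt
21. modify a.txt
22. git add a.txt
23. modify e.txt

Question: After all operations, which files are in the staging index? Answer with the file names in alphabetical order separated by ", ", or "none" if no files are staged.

Answer: a.txt, f.txt

Derivation:
After op 1 (git reset e.txt): modified={none} staged={none}
After op 2 (modify d.txt): modified={d.txt} staged={none}
After op 3 (modify e.txt): modified={d.txt, e.txt} staged={none}
After op 4 (git add d.txt): modified={e.txt} staged={d.txt}
After op 5 (git reset f.txt): modified={e.txt} staged={d.txt}
After op 6 (git reset e.txt): modified={e.txt} staged={d.txt}
After op 7 (git add f.txt): modified={e.txt} staged={d.txt}
After op 8 (git add d.txt): modified={e.txt} staged={d.txt}
After op 9 (modify b.txt): modified={b.txt, e.txt} staged={d.txt}
After op 10 (git add b.txt): modified={e.txt} staged={b.txt, d.txt}
After op 11 (git add e.txt): modified={none} staged={b.txt, d.txt, e.txt}
After op 12 (modify c.txt): modified={c.txt} staged={b.txt, d.txt, e.txt}
After op 13 (git add b.txt): modified={c.txt} staged={b.txt, d.txt, e.txt}
After op 14 (git add c.txt): modified={none} staged={b.txt, c.txt, d.txt, e.txt}
After op 15 (git add b.txt): modified={none} staged={b.txt, c.txt, d.txt, e.txt}
After op 16 (modify f.txt): modified={f.txt} staged={b.txt, c.txt, d.txt, e.txt}
After op 17 (git add d.txt): modified={f.txt} staged={b.txt, c.txt, d.txt, e.txt}
After op 18 (git commit): modified={f.txt} staged={none}
After op 19 (git add f.txt): modified={none} staged={f.txt}
After op 20 (git reset b.txt): modified={none} staged={f.txt}
After op 21 (modify a.txt): modified={a.txt} staged={f.txt}
After op 22 (git add a.txt): modified={none} staged={a.txt, f.txt}
After op 23 (modify e.txt): modified={e.txt} staged={a.txt, f.txt}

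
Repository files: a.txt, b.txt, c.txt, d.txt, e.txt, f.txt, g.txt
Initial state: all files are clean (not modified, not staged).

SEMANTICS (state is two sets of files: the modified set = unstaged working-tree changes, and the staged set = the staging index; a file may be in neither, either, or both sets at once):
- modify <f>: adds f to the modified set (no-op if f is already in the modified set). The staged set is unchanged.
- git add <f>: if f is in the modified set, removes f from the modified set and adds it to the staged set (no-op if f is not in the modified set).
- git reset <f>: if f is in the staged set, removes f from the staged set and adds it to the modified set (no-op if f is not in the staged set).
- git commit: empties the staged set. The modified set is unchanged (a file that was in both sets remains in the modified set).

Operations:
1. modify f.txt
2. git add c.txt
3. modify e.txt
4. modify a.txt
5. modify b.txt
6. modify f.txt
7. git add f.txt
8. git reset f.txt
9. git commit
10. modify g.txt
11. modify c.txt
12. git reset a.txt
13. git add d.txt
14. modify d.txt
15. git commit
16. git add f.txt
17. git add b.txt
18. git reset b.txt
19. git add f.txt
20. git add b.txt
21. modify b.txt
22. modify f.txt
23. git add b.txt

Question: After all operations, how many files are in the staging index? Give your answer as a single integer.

After op 1 (modify f.txt): modified={f.txt} staged={none}
After op 2 (git add c.txt): modified={f.txt} staged={none}
After op 3 (modify e.txt): modified={e.txt, f.txt} staged={none}
After op 4 (modify a.txt): modified={a.txt, e.txt, f.txt} staged={none}
After op 5 (modify b.txt): modified={a.txt, b.txt, e.txt, f.txt} staged={none}
After op 6 (modify f.txt): modified={a.txt, b.txt, e.txt, f.txt} staged={none}
After op 7 (git add f.txt): modified={a.txt, b.txt, e.txt} staged={f.txt}
After op 8 (git reset f.txt): modified={a.txt, b.txt, e.txt, f.txt} staged={none}
After op 9 (git commit): modified={a.txt, b.txt, e.txt, f.txt} staged={none}
After op 10 (modify g.txt): modified={a.txt, b.txt, e.txt, f.txt, g.txt} staged={none}
After op 11 (modify c.txt): modified={a.txt, b.txt, c.txt, e.txt, f.txt, g.txt} staged={none}
After op 12 (git reset a.txt): modified={a.txt, b.txt, c.txt, e.txt, f.txt, g.txt} staged={none}
After op 13 (git add d.txt): modified={a.txt, b.txt, c.txt, e.txt, f.txt, g.txt} staged={none}
After op 14 (modify d.txt): modified={a.txt, b.txt, c.txt, d.txt, e.txt, f.txt, g.txt} staged={none}
After op 15 (git commit): modified={a.txt, b.txt, c.txt, d.txt, e.txt, f.txt, g.txt} staged={none}
After op 16 (git add f.txt): modified={a.txt, b.txt, c.txt, d.txt, e.txt, g.txt} staged={f.txt}
After op 17 (git add b.txt): modified={a.txt, c.txt, d.txt, e.txt, g.txt} staged={b.txt, f.txt}
After op 18 (git reset b.txt): modified={a.txt, b.txt, c.txt, d.txt, e.txt, g.txt} staged={f.txt}
After op 19 (git add f.txt): modified={a.txt, b.txt, c.txt, d.txt, e.txt, g.txt} staged={f.txt}
After op 20 (git add b.txt): modified={a.txt, c.txt, d.txt, e.txt, g.txt} staged={b.txt, f.txt}
After op 21 (modify b.txt): modified={a.txt, b.txt, c.txt, d.txt, e.txt, g.txt} staged={b.txt, f.txt}
After op 22 (modify f.txt): modified={a.txt, b.txt, c.txt, d.txt, e.txt, f.txt, g.txt} staged={b.txt, f.txt}
After op 23 (git add b.txt): modified={a.txt, c.txt, d.txt, e.txt, f.txt, g.txt} staged={b.txt, f.txt}
Final staged set: {b.txt, f.txt} -> count=2

Answer: 2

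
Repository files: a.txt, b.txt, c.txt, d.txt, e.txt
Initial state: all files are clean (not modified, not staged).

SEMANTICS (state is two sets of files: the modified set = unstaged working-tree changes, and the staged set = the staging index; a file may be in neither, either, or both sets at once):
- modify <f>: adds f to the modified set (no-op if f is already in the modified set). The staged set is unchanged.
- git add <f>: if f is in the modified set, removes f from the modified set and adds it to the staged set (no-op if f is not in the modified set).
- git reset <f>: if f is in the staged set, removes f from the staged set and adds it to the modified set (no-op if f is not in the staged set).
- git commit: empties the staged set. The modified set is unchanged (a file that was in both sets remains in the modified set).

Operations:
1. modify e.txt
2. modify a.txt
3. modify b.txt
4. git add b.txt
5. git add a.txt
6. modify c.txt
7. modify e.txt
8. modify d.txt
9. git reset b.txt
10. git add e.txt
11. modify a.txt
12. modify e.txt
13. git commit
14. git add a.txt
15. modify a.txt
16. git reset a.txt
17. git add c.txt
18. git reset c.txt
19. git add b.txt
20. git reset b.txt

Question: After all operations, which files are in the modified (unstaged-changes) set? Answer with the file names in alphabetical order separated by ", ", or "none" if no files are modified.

Answer: a.txt, b.txt, c.txt, d.txt, e.txt

Derivation:
After op 1 (modify e.txt): modified={e.txt} staged={none}
After op 2 (modify a.txt): modified={a.txt, e.txt} staged={none}
After op 3 (modify b.txt): modified={a.txt, b.txt, e.txt} staged={none}
After op 4 (git add b.txt): modified={a.txt, e.txt} staged={b.txt}
After op 5 (git add a.txt): modified={e.txt} staged={a.txt, b.txt}
After op 6 (modify c.txt): modified={c.txt, e.txt} staged={a.txt, b.txt}
After op 7 (modify e.txt): modified={c.txt, e.txt} staged={a.txt, b.txt}
After op 8 (modify d.txt): modified={c.txt, d.txt, e.txt} staged={a.txt, b.txt}
After op 9 (git reset b.txt): modified={b.txt, c.txt, d.txt, e.txt} staged={a.txt}
After op 10 (git add e.txt): modified={b.txt, c.txt, d.txt} staged={a.txt, e.txt}
After op 11 (modify a.txt): modified={a.txt, b.txt, c.txt, d.txt} staged={a.txt, e.txt}
After op 12 (modify e.txt): modified={a.txt, b.txt, c.txt, d.txt, e.txt} staged={a.txt, e.txt}
After op 13 (git commit): modified={a.txt, b.txt, c.txt, d.txt, e.txt} staged={none}
After op 14 (git add a.txt): modified={b.txt, c.txt, d.txt, e.txt} staged={a.txt}
After op 15 (modify a.txt): modified={a.txt, b.txt, c.txt, d.txt, e.txt} staged={a.txt}
After op 16 (git reset a.txt): modified={a.txt, b.txt, c.txt, d.txt, e.txt} staged={none}
After op 17 (git add c.txt): modified={a.txt, b.txt, d.txt, e.txt} staged={c.txt}
After op 18 (git reset c.txt): modified={a.txt, b.txt, c.txt, d.txt, e.txt} staged={none}
After op 19 (git add b.txt): modified={a.txt, c.txt, d.txt, e.txt} staged={b.txt}
After op 20 (git reset b.txt): modified={a.txt, b.txt, c.txt, d.txt, e.txt} staged={none}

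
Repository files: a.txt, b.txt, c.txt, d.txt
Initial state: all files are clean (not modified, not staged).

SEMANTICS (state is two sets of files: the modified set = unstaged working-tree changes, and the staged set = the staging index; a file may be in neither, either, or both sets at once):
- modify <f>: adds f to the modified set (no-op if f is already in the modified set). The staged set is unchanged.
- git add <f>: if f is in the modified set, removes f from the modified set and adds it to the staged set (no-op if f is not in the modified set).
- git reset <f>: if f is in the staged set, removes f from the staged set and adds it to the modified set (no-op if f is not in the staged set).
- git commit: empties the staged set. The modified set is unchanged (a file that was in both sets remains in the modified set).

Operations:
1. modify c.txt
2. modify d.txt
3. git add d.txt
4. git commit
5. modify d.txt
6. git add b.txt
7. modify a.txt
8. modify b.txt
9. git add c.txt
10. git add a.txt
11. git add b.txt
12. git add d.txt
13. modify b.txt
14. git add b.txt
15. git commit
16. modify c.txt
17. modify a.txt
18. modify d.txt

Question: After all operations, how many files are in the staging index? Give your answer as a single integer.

After op 1 (modify c.txt): modified={c.txt} staged={none}
After op 2 (modify d.txt): modified={c.txt, d.txt} staged={none}
After op 3 (git add d.txt): modified={c.txt} staged={d.txt}
After op 4 (git commit): modified={c.txt} staged={none}
After op 5 (modify d.txt): modified={c.txt, d.txt} staged={none}
After op 6 (git add b.txt): modified={c.txt, d.txt} staged={none}
After op 7 (modify a.txt): modified={a.txt, c.txt, d.txt} staged={none}
After op 8 (modify b.txt): modified={a.txt, b.txt, c.txt, d.txt} staged={none}
After op 9 (git add c.txt): modified={a.txt, b.txt, d.txt} staged={c.txt}
After op 10 (git add a.txt): modified={b.txt, d.txt} staged={a.txt, c.txt}
After op 11 (git add b.txt): modified={d.txt} staged={a.txt, b.txt, c.txt}
After op 12 (git add d.txt): modified={none} staged={a.txt, b.txt, c.txt, d.txt}
After op 13 (modify b.txt): modified={b.txt} staged={a.txt, b.txt, c.txt, d.txt}
After op 14 (git add b.txt): modified={none} staged={a.txt, b.txt, c.txt, d.txt}
After op 15 (git commit): modified={none} staged={none}
After op 16 (modify c.txt): modified={c.txt} staged={none}
After op 17 (modify a.txt): modified={a.txt, c.txt} staged={none}
After op 18 (modify d.txt): modified={a.txt, c.txt, d.txt} staged={none}
Final staged set: {none} -> count=0

Answer: 0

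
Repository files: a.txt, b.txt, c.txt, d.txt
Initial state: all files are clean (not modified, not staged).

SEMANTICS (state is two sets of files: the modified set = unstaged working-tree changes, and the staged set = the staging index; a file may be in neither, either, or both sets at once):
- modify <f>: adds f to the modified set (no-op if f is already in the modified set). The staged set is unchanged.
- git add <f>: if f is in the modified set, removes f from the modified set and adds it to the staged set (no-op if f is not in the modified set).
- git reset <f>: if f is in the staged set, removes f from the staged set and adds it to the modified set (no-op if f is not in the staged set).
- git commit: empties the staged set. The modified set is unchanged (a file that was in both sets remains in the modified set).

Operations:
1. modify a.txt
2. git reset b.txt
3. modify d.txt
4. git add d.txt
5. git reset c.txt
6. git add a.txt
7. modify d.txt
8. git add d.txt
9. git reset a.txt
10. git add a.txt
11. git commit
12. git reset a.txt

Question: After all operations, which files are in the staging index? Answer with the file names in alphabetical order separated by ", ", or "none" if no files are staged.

After op 1 (modify a.txt): modified={a.txt} staged={none}
After op 2 (git reset b.txt): modified={a.txt} staged={none}
After op 3 (modify d.txt): modified={a.txt, d.txt} staged={none}
After op 4 (git add d.txt): modified={a.txt} staged={d.txt}
After op 5 (git reset c.txt): modified={a.txt} staged={d.txt}
After op 6 (git add a.txt): modified={none} staged={a.txt, d.txt}
After op 7 (modify d.txt): modified={d.txt} staged={a.txt, d.txt}
After op 8 (git add d.txt): modified={none} staged={a.txt, d.txt}
After op 9 (git reset a.txt): modified={a.txt} staged={d.txt}
After op 10 (git add a.txt): modified={none} staged={a.txt, d.txt}
After op 11 (git commit): modified={none} staged={none}
After op 12 (git reset a.txt): modified={none} staged={none}

Answer: none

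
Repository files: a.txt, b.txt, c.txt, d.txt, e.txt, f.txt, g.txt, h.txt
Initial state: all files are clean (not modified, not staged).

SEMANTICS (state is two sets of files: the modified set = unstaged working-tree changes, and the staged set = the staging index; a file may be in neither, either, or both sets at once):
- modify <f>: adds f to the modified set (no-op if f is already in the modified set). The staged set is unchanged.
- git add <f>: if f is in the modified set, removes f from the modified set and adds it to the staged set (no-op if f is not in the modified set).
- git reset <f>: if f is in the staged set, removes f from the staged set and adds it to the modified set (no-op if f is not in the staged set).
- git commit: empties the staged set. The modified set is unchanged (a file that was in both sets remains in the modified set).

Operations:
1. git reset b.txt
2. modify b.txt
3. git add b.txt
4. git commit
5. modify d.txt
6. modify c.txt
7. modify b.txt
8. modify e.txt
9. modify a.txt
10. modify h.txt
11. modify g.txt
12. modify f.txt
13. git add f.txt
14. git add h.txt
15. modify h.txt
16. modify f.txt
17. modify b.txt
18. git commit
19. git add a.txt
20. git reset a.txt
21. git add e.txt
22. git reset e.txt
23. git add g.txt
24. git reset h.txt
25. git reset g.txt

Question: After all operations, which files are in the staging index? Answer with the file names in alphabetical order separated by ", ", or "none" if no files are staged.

Answer: none

Derivation:
After op 1 (git reset b.txt): modified={none} staged={none}
After op 2 (modify b.txt): modified={b.txt} staged={none}
After op 3 (git add b.txt): modified={none} staged={b.txt}
After op 4 (git commit): modified={none} staged={none}
After op 5 (modify d.txt): modified={d.txt} staged={none}
After op 6 (modify c.txt): modified={c.txt, d.txt} staged={none}
After op 7 (modify b.txt): modified={b.txt, c.txt, d.txt} staged={none}
After op 8 (modify e.txt): modified={b.txt, c.txt, d.txt, e.txt} staged={none}
After op 9 (modify a.txt): modified={a.txt, b.txt, c.txt, d.txt, e.txt} staged={none}
After op 10 (modify h.txt): modified={a.txt, b.txt, c.txt, d.txt, e.txt, h.txt} staged={none}
After op 11 (modify g.txt): modified={a.txt, b.txt, c.txt, d.txt, e.txt, g.txt, h.txt} staged={none}
After op 12 (modify f.txt): modified={a.txt, b.txt, c.txt, d.txt, e.txt, f.txt, g.txt, h.txt} staged={none}
After op 13 (git add f.txt): modified={a.txt, b.txt, c.txt, d.txt, e.txt, g.txt, h.txt} staged={f.txt}
After op 14 (git add h.txt): modified={a.txt, b.txt, c.txt, d.txt, e.txt, g.txt} staged={f.txt, h.txt}
After op 15 (modify h.txt): modified={a.txt, b.txt, c.txt, d.txt, e.txt, g.txt, h.txt} staged={f.txt, h.txt}
After op 16 (modify f.txt): modified={a.txt, b.txt, c.txt, d.txt, e.txt, f.txt, g.txt, h.txt} staged={f.txt, h.txt}
After op 17 (modify b.txt): modified={a.txt, b.txt, c.txt, d.txt, e.txt, f.txt, g.txt, h.txt} staged={f.txt, h.txt}
After op 18 (git commit): modified={a.txt, b.txt, c.txt, d.txt, e.txt, f.txt, g.txt, h.txt} staged={none}
After op 19 (git add a.txt): modified={b.txt, c.txt, d.txt, e.txt, f.txt, g.txt, h.txt} staged={a.txt}
After op 20 (git reset a.txt): modified={a.txt, b.txt, c.txt, d.txt, e.txt, f.txt, g.txt, h.txt} staged={none}
After op 21 (git add e.txt): modified={a.txt, b.txt, c.txt, d.txt, f.txt, g.txt, h.txt} staged={e.txt}
After op 22 (git reset e.txt): modified={a.txt, b.txt, c.txt, d.txt, e.txt, f.txt, g.txt, h.txt} staged={none}
After op 23 (git add g.txt): modified={a.txt, b.txt, c.txt, d.txt, e.txt, f.txt, h.txt} staged={g.txt}
After op 24 (git reset h.txt): modified={a.txt, b.txt, c.txt, d.txt, e.txt, f.txt, h.txt} staged={g.txt}
After op 25 (git reset g.txt): modified={a.txt, b.txt, c.txt, d.txt, e.txt, f.txt, g.txt, h.txt} staged={none}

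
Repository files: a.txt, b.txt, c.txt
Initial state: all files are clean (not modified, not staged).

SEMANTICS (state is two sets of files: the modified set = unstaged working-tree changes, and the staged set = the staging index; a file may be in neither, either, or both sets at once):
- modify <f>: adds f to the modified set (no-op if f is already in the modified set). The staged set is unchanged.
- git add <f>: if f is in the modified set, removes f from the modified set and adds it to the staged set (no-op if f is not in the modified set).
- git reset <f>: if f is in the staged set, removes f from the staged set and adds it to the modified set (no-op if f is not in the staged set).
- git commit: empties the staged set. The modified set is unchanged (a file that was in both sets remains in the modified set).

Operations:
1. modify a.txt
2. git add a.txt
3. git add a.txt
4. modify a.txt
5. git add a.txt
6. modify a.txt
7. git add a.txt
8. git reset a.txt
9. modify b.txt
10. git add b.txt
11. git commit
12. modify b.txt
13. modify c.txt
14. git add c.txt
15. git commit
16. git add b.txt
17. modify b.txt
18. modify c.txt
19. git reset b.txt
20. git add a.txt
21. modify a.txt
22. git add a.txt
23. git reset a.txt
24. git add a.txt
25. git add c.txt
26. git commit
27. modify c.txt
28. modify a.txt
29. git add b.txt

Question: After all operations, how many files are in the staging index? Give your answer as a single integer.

After op 1 (modify a.txt): modified={a.txt} staged={none}
After op 2 (git add a.txt): modified={none} staged={a.txt}
After op 3 (git add a.txt): modified={none} staged={a.txt}
After op 4 (modify a.txt): modified={a.txt} staged={a.txt}
After op 5 (git add a.txt): modified={none} staged={a.txt}
After op 6 (modify a.txt): modified={a.txt} staged={a.txt}
After op 7 (git add a.txt): modified={none} staged={a.txt}
After op 8 (git reset a.txt): modified={a.txt} staged={none}
After op 9 (modify b.txt): modified={a.txt, b.txt} staged={none}
After op 10 (git add b.txt): modified={a.txt} staged={b.txt}
After op 11 (git commit): modified={a.txt} staged={none}
After op 12 (modify b.txt): modified={a.txt, b.txt} staged={none}
After op 13 (modify c.txt): modified={a.txt, b.txt, c.txt} staged={none}
After op 14 (git add c.txt): modified={a.txt, b.txt} staged={c.txt}
After op 15 (git commit): modified={a.txt, b.txt} staged={none}
After op 16 (git add b.txt): modified={a.txt} staged={b.txt}
After op 17 (modify b.txt): modified={a.txt, b.txt} staged={b.txt}
After op 18 (modify c.txt): modified={a.txt, b.txt, c.txt} staged={b.txt}
After op 19 (git reset b.txt): modified={a.txt, b.txt, c.txt} staged={none}
After op 20 (git add a.txt): modified={b.txt, c.txt} staged={a.txt}
After op 21 (modify a.txt): modified={a.txt, b.txt, c.txt} staged={a.txt}
After op 22 (git add a.txt): modified={b.txt, c.txt} staged={a.txt}
After op 23 (git reset a.txt): modified={a.txt, b.txt, c.txt} staged={none}
After op 24 (git add a.txt): modified={b.txt, c.txt} staged={a.txt}
After op 25 (git add c.txt): modified={b.txt} staged={a.txt, c.txt}
After op 26 (git commit): modified={b.txt} staged={none}
After op 27 (modify c.txt): modified={b.txt, c.txt} staged={none}
After op 28 (modify a.txt): modified={a.txt, b.txt, c.txt} staged={none}
After op 29 (git add b.txt): modified={a.txt, c.txt} staged={b.txt}
Final staged set: {b.txt} -> count=1

Answer: 1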